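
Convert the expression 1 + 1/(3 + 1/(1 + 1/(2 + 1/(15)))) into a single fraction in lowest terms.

Start with 15.
2 + 1/(15/1) = 2 + 1/15 = 31/15
1 + 1/(31/15) = 1 + 15/31 = 46/31
3 + 1/(46/31) = 3 + 31/46 = 169/46
1 + 1/(169/46) = 1 + 46/169 = 215/169

215/169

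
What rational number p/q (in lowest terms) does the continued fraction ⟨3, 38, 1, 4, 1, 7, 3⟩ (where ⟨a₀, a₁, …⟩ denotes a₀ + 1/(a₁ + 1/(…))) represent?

a_0 = 3: 3/1
a_1 = 38: 115/38
a_2 = 1: 118/39
a_3 = 4: 587/194
a_4 = 1: 705/233
a_5 = 7: 5522/1825
a_6 = 3: 17271/5708

17271/5708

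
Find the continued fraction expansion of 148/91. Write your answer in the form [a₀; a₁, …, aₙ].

[1; 1, 1, 1, 2, 11]

148 = 1·91 + 57, so a_0 = 1
91 = 1·57 + 34, so a_1 = 1
57 = 1·34 + 23, so a_2 = 1
34 = 1·23 + 11, so a_3 = 1
23 = 2·11 + 1, so a_4 = 2
11 = 11·1 + 0, so a_5 = 11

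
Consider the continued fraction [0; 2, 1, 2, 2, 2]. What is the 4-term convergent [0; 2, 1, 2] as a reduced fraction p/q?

3/8

Start with 2.
1 + 1/(2/1) = 1 + 1/2 = 3/2
2 + 1/(3/2) = 2 + 2/3 = 8/3
0 + 1/(8/3) = 0 + 3/8 = 3/8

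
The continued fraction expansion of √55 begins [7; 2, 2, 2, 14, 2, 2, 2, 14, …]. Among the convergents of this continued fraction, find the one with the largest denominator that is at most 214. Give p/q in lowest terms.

1283/173

List convergents until the denominator exceeds the bound:
a_0 = 7: 7/1  (≤ bound)
a_1 = 2: 15/2  (≤ bound)
a_2 = 2: 37/5  (≤ bound)
a_3 = 2: 89/12  (≤ bound)
a_4 = 14: 1283/173  (≤ bound)
a_5 = 2: 2655/358  (> 214, stop)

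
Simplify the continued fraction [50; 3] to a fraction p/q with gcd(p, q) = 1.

151/3

Start with 3.
50 + 1/(3/1) = 50 + 1/3 = 151/3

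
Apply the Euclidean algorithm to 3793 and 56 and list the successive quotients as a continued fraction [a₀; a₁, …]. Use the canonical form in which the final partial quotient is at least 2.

⌊3793/56⌋ = 67, remainder 41
⌊56/41⌋ = 1, remainder 15
⌊41/15⌋ = 2, remainder 11
⌊15/11⌋ = 1, remainder 4
⌊11/4⌋ = 2, remainder 3
⌊4/3⌋ = 1, remainder 1
⌊3/1⌋ = 3, remainder 0

[67; 1, 2, 1, 2, 1, 3]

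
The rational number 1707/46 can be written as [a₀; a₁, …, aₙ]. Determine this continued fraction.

1707 = 37·46 + 5, so a_0 = 37
46 = 9·5 + 1, so a_1 = 9
5 = 5·1 + 0, so a_2 = 5

[37; 9, 5]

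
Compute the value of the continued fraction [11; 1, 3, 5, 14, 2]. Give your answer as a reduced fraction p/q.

Compute successive convergents:
a_0 = 11: 11/1
a_1 = 1: 12/1
a_2 = 3: 47/4
a_3 = 5: 247/21
a_4 = 14: 3505/298
a_5 = 2: 7257/617

7257/617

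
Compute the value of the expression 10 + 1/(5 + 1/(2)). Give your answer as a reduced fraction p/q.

Build up convergents one term at a time:
a_0 = 10: 10/1
a_1 = 5: 51/5
a_2 = 2: 112/11

112/11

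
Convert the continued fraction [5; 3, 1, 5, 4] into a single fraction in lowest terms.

Work from the innermost term outward:
Start with 4.
5 + 1/(4/1) = 5 + 1/4 = 21/4
1 + 1/(21/4) = 1 + 4/21 = 25/21
3 + 1/(25/21) = 3 + 21/25 = 96/25
5 + 1/(96/25) = 5 + 25/96 = 505/96

505/96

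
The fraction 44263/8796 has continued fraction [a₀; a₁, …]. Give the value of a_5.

Apply division with remainder until the remainder is 0:
⌊44263/8796⌋ = 5, remainder 283
⌊8796/283⌋ = 31, remainder 23
⌊283/23⌋ = 12, remainder 7
⌊23/7⌋ = 3, remainder 2
⌊7/2⌋ = 3, remainder 1
⌊2/1⌋ = 2, remainder 0

2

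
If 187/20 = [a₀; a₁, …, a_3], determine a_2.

1

187 ÷ 20 → quotient 9, remainder 7
20 ÷ 7 → quotient 2, remainder 6
7 ÷ 6 → quotient 1, remainder 1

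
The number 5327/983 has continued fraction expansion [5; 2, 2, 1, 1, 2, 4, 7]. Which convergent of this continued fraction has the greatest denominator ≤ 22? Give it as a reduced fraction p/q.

a_0 = 5: 5/1  (≤ bound)
a_1 = 2: 11/2  (≤ bound)
a_2 = 2: 27/5  (≤ bound)
a_3 = 1: 38/7  (≤ bound)
a_4 = 1: 65/12  (≤ bound)
a_5 = 2: 168/31  (> 22, stop)

65/12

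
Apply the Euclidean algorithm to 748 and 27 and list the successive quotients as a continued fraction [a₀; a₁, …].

[27; 1, 2, 2, 1, 2]

Repeatedly divide and take the remainder:
748 = 27·27 + 19, so a_0 = 27
27 = 1·19 + 8, so a_1 = 1
19 = 2·8 + 3, so a_2 = 2
8 = 2·3 + 2, so a_3 = 2
3 = 1·2 + 1, so a_4 = 1
2 = 2·1 + 0, so a_5 = 2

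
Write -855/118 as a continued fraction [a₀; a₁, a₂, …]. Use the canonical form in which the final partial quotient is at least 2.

[-8; 1, 3, 14, 2]

Repeatedly divide and take the remainder:
-855 = -8·118 + 89, so a_0 = -8
118 = 1·89 + 29, so a_1 = 1
89 = 3·29 + 2, so a_2 = 3
29 = 14·2 + 1, so a_3 = 14
2 = 2·1 + 0, so a_4 = 2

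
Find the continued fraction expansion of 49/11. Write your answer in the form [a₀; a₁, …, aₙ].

⌊49/11⌋ = 4, remainder 5
⌊11/5⌋ = 2, remainder 1
⌊5/1⌋ = 5, remainder 0

[4; 2, 5]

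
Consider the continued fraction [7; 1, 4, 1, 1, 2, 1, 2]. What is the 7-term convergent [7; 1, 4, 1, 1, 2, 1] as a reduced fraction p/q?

Starting at the tail and folding back:
Start with 1.
2 + 1/(1/1) = 2 + 1/1 = 3/1
1 + 1/(3/1) = 1 + 1/3 = 4/3
1 + 1/(4/3) = 1 + 3/4 = 7/4
4 + 1/(7/4) = 4 + 4/7 = 32/7
1 + 1/(32/7) = 1 + 7/32 = 39/32
7 + 1/(39/32) = 7 + 32/39 = 305/39

305/39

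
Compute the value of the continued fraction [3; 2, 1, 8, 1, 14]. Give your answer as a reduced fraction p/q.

1445/432

Start with 14.
1 + 1/(14/1) = 1 + 1/14 = 15/14
8 + 1/(15/14) = 8 + 14/15 = 134/15
1 + 1/(134/15) = 1 + 15/134 = 149/134
2 + 1/(149/134) = 2 + 134/149 = 432/149
3 + 1/(432/149) = 3 + 149/432 = 1445/432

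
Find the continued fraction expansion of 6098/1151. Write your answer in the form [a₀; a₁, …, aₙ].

Repeatedly divide and take the remainder:
6098 = 5·1151 + 343, so a_0 = 5
1151 = 3·343 + 122, so a_1 = 3
343 = 2·122 + 99, so a_2 = 2
122 = 1·99 + 23, so a_3 = 1
99 = 4·23 + 7, so a_4 = 4
23 = 3·7 + 2, so a_5 = 3
7 = 3·2 + 1, so a_6 = 3
2 = 2·1 + 0, so a_7 = 2

[5; 3, 2, 1, 4, 3, 3, 2]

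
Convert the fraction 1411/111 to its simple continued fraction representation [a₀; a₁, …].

Run the Euclidean algorithm, recording each quotient:
⌊1411/111⌋ = 12, remainder 79
⌊111/79⌋ = 1, remainder 32
⌊79/32⌋ = 2, remainder 15
⌊32/15⌋ = 2, remainder 2
⌊15/2⌋ = 7, remainder 1
⌊2/1⌋ = 2, remainder 0

[12; 1, 2, 2, 7, 2]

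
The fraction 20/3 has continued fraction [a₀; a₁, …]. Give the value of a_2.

2

20 ÷ 3 → quotient 6, remainder 2
3 ÷ 2 → quotient 1, remainder 1
2 ÷ 1 → quotient 2, remainder 0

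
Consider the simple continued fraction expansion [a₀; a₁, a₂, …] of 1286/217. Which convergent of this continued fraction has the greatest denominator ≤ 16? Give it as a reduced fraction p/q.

83/14

a_0 = 5: 5/1  (≤ bound)
a_1 = 1: 6/1  (≤ bound)
a_2 = 12: 77/13  (≤ bound)
a_3 = 1: 83/14  (≤ bound)
a_4 = 1: 160/27  (> 16, stop)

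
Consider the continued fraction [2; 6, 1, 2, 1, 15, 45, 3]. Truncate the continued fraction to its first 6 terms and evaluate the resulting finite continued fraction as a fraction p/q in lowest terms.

Compute successive convergents:
a_0 = 2: 2/1
a_1 = 6: 13/6
a_2 = 1: 15/7
a_3 = 2: 43/20
a_4 = 1: 58/27
a_5 = 15: 913/425

913/425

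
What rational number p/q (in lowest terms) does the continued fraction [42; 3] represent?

a_0 = 42: 42/1
a_1 = 3: 127/3

127/3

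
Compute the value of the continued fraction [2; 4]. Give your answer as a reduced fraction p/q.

Work from the innermost term outward:
Start with 4.
2 + 1/(4/1) = 2 + 1/4 = 9/4

9/4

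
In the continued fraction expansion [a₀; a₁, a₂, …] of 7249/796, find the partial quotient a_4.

2

⌊7249/796⌋ = 9, remainder 85
⌊796/85⌋ = 9, remainder 31
⌊85/31⌋ = 2, remainder 23
⌊31/23⌋ = 1, remainder 8
⌊23/8⌋ = 2, remainder 7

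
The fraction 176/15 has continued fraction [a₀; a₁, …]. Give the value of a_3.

176 ÷ 15 → quotient 11, remainder 11
15 ÷ 11 → quotient 1, remainder 4
11 ÷ 4 → quotient 2, remainder 3
4 ÷ 3 → quotient 1, remainder 1

1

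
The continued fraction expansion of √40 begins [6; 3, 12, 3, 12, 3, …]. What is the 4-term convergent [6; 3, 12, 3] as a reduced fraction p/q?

Collapse the nested fraction from the inside out:
Start with 3.
12 + 1/(3/1) = 12 + 1/3 = 37/3
3 + 1/(37/3) = 3 + 3/37 = 114/37
6 + 1/(114/37) = 6 + 37/114 = 721/114

721/114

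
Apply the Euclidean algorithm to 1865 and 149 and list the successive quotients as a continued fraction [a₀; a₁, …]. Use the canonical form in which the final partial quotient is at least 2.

[12; 1, 1, 14, 2, 2]

Repeatedly divide and take the remainder:
⌊1865/149⌋ = 12, remainder 77
⌊149/77⌋ = 1, remainder 72
⌊77/72⌋ = 1, remainder 5
⌊72/5⌋ = 14, remainder 2
⌊5/2⌋ = 2, remainder 1
⌊2/1⌋ = 2, remainder 0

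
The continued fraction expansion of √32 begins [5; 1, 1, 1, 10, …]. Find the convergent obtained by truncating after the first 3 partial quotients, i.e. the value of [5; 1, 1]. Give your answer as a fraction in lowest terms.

a_0 = 5: 5/1
a_1 = 1: 6/1
a_2 = 1: 11/2

11/2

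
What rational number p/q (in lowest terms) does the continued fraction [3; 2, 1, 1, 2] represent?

Start with 2.
1 + 1/(2/1) = 1 + 1/2 = 3/2
1 + 1/(3/2) = 1 + 2/3 = 5/3
2 + 1/(5/3) = 2 + 3/5 = 13/5
3 + 1/(13/5) = 3 + 5/13 = 44/13

44/13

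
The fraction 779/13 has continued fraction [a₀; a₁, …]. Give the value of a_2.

12

779 ÷ 13 → quotient 59, remainder 12
13 ÷ 12 → quotient 1, remainder 1
12 ÷ 1 → quotient 12, remainder 0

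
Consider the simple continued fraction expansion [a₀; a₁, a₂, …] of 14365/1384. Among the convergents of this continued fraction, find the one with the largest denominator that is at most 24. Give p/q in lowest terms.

218/21

List convergents until the denominator exceeds the bound:
a_0 = 10: 10/1  (≤ bound)
a_1 = 2: 21/2  (≤ bound)
a_2 = 1: 31/3  (≤ bound)
a_3 = 1: 52/5  (≤ bound)
a_4 = 1: 83/8  (≤ bound)
a_5 = 2: 218/21  (≤ bound)
a_6 = 1: 301/29  (> 24, stop)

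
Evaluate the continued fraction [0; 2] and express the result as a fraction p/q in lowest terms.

1/2

Collapse the nested fraction from the inside out:
Start with 2.
0 + 1/(2/1) = 0 + 1/2 = 1/2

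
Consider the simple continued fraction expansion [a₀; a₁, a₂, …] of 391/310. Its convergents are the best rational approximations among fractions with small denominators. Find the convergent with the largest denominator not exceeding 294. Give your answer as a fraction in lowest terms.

140/111

a_0 = 1: 1/1  (≤ bound)
a_1 = 3: 4/3  (≤ bound)
a_2 = 1: 5/4  (≤ bound)
a_3 = 4: 24/19  (≤ bound)
a_4 = 1: 29/23  (≤ bound)
a_5 = 3: 111/88  (≤ bound)
a_6 = 1: 140/111  (≤ bound)
a_7 = 2: 391/310  (> 294, stop)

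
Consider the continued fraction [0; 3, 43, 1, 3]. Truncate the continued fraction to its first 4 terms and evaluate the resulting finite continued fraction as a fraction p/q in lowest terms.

Start with 1.
43 + 1/(1/1) = 43 + 1/1 = 44/1
3 + 1/(44/1) = 3 + 1/44 = 133/44
0 + 1/(133/44) = 0 + 44/133 = 44/133

44/133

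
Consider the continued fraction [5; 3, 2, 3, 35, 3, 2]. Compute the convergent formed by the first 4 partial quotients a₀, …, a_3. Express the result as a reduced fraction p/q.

127/24

Collapse the nested fraction from the inside out:
Start with 3.
2 + 1/(3/1) = 2 + 1/3 = 7/3
3 + 1/(7/3) = 3 + 3/7 = 24/7
5 + 1/(24/7) = 5 + 7/24 = 127/24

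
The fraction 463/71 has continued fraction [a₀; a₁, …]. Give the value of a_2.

1

Apply division with remainder until the remainder is 0:
463 = 6·71 + 37, so a_0 = 6
71 = 1·37 + 34, so a_1 = 1
37 = 1·34 + 3, so a_2 = 1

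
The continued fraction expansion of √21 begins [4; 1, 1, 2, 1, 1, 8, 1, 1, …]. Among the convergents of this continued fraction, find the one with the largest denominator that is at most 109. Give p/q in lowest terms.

472/103

a_0 = 4: 4/1  (≤ bound)
a_1 = 1: 5/1  (≤ bound)
a_2 = 1: 9/2  (≤ bound)
a_3 = 2: 23/5  (≤ bound)
a_4 = 1: 32/7  (≤ bound)
a_5 = 1: 55/12  (≤ bound)
a_6 = 8: 472/103  (≤ bound)
a_7 = 1: 527/115  (> 109, stop)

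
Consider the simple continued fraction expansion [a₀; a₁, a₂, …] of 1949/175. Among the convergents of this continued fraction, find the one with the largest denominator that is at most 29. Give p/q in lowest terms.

245/22

List convergents until the denominator exceeds the bound:
a_0 = 11: 11/1  (≤ bound)
a_1 = 7: 78/7  (≤ bound)
a_2 = 3: 245/22  (≤ bound)
a_3 = 2: 568/51  (> 29, stop)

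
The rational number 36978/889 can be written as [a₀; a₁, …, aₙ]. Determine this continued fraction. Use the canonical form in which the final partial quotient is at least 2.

[41; 1, 1, 2, 7, 1, 2, 7]

Apply division with remainder until the remainder is 0:
36978 ÷ 889 → quotient 41, remainder 529
889 ÷ 529 → quotient 1, remainder 360
529 ÷ 360 → quotient 1, remainder 169
360 ÷ 169 → quotient 2, remainder 22
169 ÷ 22 → quotient 7, remainder 15
22 ÷ 15 → quotient 1, remainder 7
15 ÷ 7 → quotient 2, remainder 1
7 ÷ 1 → quotient 7, remainder 0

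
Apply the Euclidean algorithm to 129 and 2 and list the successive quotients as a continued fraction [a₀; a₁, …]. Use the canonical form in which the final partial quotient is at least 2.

129 ÷ 2 → quotient 64, remainder 1
2 ÷ 1 → quotient 2, remainder 0

[64; 2]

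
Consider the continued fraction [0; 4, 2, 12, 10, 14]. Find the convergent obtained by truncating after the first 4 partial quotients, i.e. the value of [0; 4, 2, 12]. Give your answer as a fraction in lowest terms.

25/112

a_0 = 0: 0/1
a_1 = 4: 1/4
a_2 = 2: 2/9
a_3 = 12: 25/112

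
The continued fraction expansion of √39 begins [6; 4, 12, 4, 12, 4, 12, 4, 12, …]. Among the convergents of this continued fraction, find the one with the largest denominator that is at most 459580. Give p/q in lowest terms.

764394/122401

a_0 = 6: 6/1  (≤ bound)
a_1 = 4: 25/4  (≤ bound)
a_2 = 12: 306/49  (≤ bound)
a_3 = 4: 1249/200  (≤ bound)
a_4 = 12: 15294/2449  (≤ bound)
a_5 = 4: 62425/9996  (≤ bound)
a_6 = 12: 764394/122401  (≤ bound)
a_7 = 4: 3120001/499600  (> 459580, stop)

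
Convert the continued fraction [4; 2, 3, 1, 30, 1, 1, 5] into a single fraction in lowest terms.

13781/3101

Start with 5.
1 + 1/(5/1) = 1 + 1/5 = 6/5
1 + 1/(6/5) = 1 + 5/6 = 11/6
30 + 1/(11/6) = 30 + 6/11 = 336/11
1 + 1/(336/11) = 1 + 11/336 = 347/336
3 + 1/(347/336) = 3 + 336/347 = 1377/347
2 + 1/(1377/347) = 2 + 347/1377 = 3101/1377
4 + 1/(3101/1377) = 4 + 1377/3101 = 13781/3101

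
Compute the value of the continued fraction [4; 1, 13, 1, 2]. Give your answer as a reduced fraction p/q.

Build up convergents one term at a time:
a_0 = 4: 4/1
a_1 = 1: 5/1
a_2 = 13: 69/14
a_3 = 1: 74/15
a_4 = 2: 217/44

217/44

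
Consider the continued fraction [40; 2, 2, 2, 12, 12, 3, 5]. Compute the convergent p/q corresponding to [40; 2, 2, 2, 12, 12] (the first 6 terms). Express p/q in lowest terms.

a_0 = 40: 40/1
a_1 = 2: 81/2
a_2 = 2: 202/5
a_3 = 2: 485/12
a_4 = 12: 6022/149
a_5 = 12: 72749/1800

72749/1800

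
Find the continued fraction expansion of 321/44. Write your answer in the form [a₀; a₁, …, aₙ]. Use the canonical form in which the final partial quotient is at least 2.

[7; 3, 2, 1, 1, 2]

Run the Euclidean algorithm, recording each quotient:
⌊321/44⌋ = 7, remainder 13
⌊44/13⌋ = 3, remainder 5
⌊13/5⌋ = 2, remainder 3
⌊5/3⌋ = 1, remainder 2
⌊3/2⌋ = 1, remainder 1
⌊2/1⌋ = 2, remainder 0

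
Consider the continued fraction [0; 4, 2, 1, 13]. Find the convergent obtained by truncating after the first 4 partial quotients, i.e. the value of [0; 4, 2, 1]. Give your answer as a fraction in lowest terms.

Starting at the tail and folding back:
Start with 1.
2 + 1/(1/1) = 2 + 1/1 = 3/1
4 + 1/(3/1) = 4 + 1/3 = 13/3
0 + 1/(13/3) = 0 + 3/13 = 3/13

3/13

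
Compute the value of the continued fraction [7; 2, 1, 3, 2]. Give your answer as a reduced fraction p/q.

Start with 2.
3 + 1/(2/1) = 3 + 1/2 = 7/2
1 + 1/(7/2) = 1 + 2/7 = 9/7
2 + 1/(9/7) = 2 + 7/9 = 25/9
7 + 1/(25/9) = 7 + 9/25 = 184/25

184/25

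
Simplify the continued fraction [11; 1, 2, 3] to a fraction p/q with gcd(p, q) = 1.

117/10

Collapse the nested fraction from the inside out:
Start with 3.
2 + 1/(3/1) = 2 + 1/3 = 7/3
1 + 1/(7/3) = 1 + 3/7 = 10/7
11 + 1/(10/7) = 11 + 7/10 = 117/10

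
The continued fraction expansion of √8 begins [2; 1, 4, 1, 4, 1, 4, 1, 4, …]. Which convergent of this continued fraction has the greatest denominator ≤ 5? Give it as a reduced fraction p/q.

List convergents until the denominator exceeds the bound:
a_0 = 2: 2/1  (≤ bound)
a_1 = 1: 3/1  (≤ bound)
a_2 = 4: 14/5  (≤ bound)
a_3 = 1: 17/6  (> 5, stop)

14/5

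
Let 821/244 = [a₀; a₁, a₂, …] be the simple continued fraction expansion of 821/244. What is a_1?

2

Repeatedly divide and take the remainder:
821 ÷ 244 → quotient 3, remainder 89
244 ÷ 89 → quotient 2, remainder 66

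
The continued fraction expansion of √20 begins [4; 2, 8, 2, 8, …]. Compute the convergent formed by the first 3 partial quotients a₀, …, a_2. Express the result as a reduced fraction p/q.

Start with 8.
2 + 1/(8/1) = 2 + 1/8 = 17/8
4 + 1/(17/8) = 4 + 8/17 = 76/17

76/17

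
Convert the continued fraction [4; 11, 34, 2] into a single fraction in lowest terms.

Work from the innermost term outward:
Start with 2.
34 + 1/(2/1) = 34 + 1/2 = 69/2
11 + 1/(69/2) = 11 + 2/69 = 761/69
4 + 1/(761/69) = 4 + 69/761 = 3113/761

3113/761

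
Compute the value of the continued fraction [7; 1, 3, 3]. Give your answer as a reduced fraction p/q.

101/13

a_0 = 7: 7/1
a_1 = 1: 8/1
a_2 = 3: 31/4
a_3 = 3: 101/13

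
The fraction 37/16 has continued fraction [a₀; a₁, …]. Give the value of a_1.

3

37 ÷ 16 → quotient 2, remainder 5
16 ÷ 5 → quotient 3, remainder 1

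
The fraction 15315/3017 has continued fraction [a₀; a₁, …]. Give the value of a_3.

Repeatedly divide and take the remainder:
15315 = 5·3017 + 230, so a_0 = 5
3017 = 13·230 + 27, so a_1 = 13
230 = 8·27 + 14, so a_2 = 8
27 = 1·14 + 13, so a_3 = 1

1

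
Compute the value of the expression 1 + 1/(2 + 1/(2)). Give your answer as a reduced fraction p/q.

7/5

a_0 = 1: 1/1
a_1 = 2: 3/2
a_2 = 2: 7/5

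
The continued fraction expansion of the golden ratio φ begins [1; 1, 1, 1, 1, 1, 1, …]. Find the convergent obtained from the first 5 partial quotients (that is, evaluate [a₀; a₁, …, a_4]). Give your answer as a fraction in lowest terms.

8/5

a_0 = 1: 1/1
a_1 = 1: 2/1
a_2 = 1: 3/2
a_3 = 1: 5/3
a_4 = 1: 8/5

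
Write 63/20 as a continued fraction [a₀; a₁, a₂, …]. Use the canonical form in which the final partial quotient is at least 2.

Repeatedly divide and take the remainder:
63 = 3·20 + 3, so a_0 = 3
20 = 6·3 + 2, so a_1 = 6
3 = 1·2 + 1, so a_2 = 1
2 = 2·1 + 0, so a_3 = 2

[3; 6, 1, 2]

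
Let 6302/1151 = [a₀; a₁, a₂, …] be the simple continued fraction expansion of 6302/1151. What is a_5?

6302 ÷ 1151 → quotient 5, remainder 547
1151 ÷ 547 → quotient 2, remainder 57
547 ÷ 57 → quotient 9, remainder 34
57 ÷ 34 → quotient 1, remainder 23
34 ÷ 23 → quotient 1, remainder 11
23 ÷ 11 → quotient 2, remainder 1

2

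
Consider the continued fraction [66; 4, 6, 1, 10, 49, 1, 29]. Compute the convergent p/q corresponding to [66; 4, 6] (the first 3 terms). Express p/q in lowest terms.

1656/25

Start with 6.
4 + 1/(6/1) = 4 + 1/6 = 25/6
66 + 1/(25/6) = 66 + 6/25 = 1656/25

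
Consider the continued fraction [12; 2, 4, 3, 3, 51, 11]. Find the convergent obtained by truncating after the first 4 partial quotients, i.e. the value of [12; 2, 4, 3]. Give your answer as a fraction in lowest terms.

361/29

Work from the innermost term outward:
Start with 3.
4 + 1/(3/1) = 4 + 1/3 = 13/3
2 + 1/(13/3) = 2 + 3/13 = 29/13
12 + 1/(29/13) = 12 + 13/29 = 361/29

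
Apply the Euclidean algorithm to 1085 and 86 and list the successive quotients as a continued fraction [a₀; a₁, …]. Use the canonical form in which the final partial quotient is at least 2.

Run the Euclidean algorithm, recording each quotient:
1085 = 12·86 + 53, so a_0 = 12
86 = 1·53 + 33, so a_1 = 1
53 = 1·33 + 20, so a_2 = 1
33 = 1·20 + 13, so a_3 = 1
20 = 1·13 + 7, so a_4 = 1
13 = 1·7 + 6, so a_5 = 1
7 = 1·6 + 1, so a_6 = 1
6 = 6·1 + 0, so a_7 = 6

[12; 1, 1, 1, 1, 1, 1, 6]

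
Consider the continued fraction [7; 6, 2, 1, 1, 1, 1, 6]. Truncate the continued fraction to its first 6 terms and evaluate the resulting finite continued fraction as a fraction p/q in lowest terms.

365/51

Compute successive convergents:
a_0 = 7: 7/1
a_1 = 6: 43/6
a_2 = 2: 93/13
a_3 = 1: 136/19
a_4 = 1: 229/32
a_5 = 1: 365/51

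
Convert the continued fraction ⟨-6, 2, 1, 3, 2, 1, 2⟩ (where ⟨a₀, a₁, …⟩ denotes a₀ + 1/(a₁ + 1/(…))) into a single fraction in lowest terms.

Compute successive convergents:
a_0 = -6: -6/1
a_1 = 2: -11/2
a_2 = 1: -17/3
a_3 = 3: -62/11
a_4 = 2: -141/25
a_5 = 1: -203/36
a_6 = 2: -547/97

-547/97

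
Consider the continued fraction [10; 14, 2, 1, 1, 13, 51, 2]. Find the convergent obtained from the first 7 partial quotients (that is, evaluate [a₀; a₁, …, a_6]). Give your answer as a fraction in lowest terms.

503483/50001

Start with 51.
13 + 1/(51/1) = 13 + 1/51 = 664/51
1 + 1/(664/51) = 1 + 51/664 = 715/664
1 + 1/(715/664) = 1 + 664/715 = 1379/715
2 + 1/(1379/715) = 2 + 715/1379 = 3473/1379
14 + 1/(3473/1379) = 14 + 1379/3473 = 50001/3473
10 + 1/(50001/3473) = 10 + 3473/50001 = 503483/50001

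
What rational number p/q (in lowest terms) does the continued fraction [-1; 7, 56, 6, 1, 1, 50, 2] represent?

Start with 2.
50 + 1/(2/1) = 50 + 1/2 = 101/2
1 + 1/(101/2) = 1 + 2/101 = 103/101
1 + 1/(103/101) = 1 + 101/103 = 204/103
6 + 1/(204/103) = 6 + 103/204 = 1327/204
56 + 1/(1327/204) = 56 + 204/1327 = 74516/1327
7 + 1/(74516/1327) = 7 + 1327/74516 = 522939/74516
-1 + 1/(522939/74516) = -1 + 74516/522939 = -448423/522939

-448423/522939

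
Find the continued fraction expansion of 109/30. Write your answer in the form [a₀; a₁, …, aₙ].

[3; 1, 1, 1, 2, 1, 2]

⌊109/30⌋ = 3, remainder 19
⌊30/19⌋ = 1, remainder 11
⌊19/11⌋ = 1, remainder 8
⌊11/8⌋ = 1, remainder 3
⌊8/3⌋ = 2, remainder 2
⌊3/2⌋ = 1, remainder 1
⌊2/1⌋ = 2, remainder 0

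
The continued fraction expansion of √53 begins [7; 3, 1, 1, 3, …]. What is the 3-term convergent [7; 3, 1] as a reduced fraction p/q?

a_0 = 7: 7/1
a_1 = 3: 22/3
a_2 = 1: 29/4

29/4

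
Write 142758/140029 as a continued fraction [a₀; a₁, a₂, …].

142758 ÷ 140029 → quotient 1, remainder 2729
140029 ÷ 2729 → quotient 51, remainder 850
2729 ÷ 850 → quotient 3, remainder 179
850 ÷ 179 → quotient 4, remainder 134
179 ÷ 134 → quotient 1, remainder 45
134 ÷ 45 → quotient 2, remainder 44
45 ÷ 44 → quotient 1, remainder 1
44 ÷ 1 → quotient 44, remainder 0

[1; 51, 3, 4, 1, 2, 1, 44]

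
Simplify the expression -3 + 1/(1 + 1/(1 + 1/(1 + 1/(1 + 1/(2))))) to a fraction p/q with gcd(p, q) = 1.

Start with 2.
1 + 1/(2/1) = 1 + 1/2 = 3/2
1 + 1/(3/2) = 1 + 2/3 = 5/3
1 + 1/(5/3) = 1 + 3/5 = 8/5
1 + 1/(8/5) = 1 + 5/8 = 13/8
-3 + 1/(13/8) = -3 + 8/13 = -31/13

-31/13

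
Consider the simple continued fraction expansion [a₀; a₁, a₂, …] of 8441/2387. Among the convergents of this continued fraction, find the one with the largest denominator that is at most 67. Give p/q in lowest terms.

List convergents until the denominator exceeds the bound:
a_0 = 3: 3/1  (≤ bound)
a_1 = 1: 4/1  (≤ bound)
a_2 = 1: 7/2  (≤ bound)
a_3 = 6: 46/13  (≤ bound)
a_4 = 2: 99/28  (≤ bound)
a_5 = 1: 145/41  (≤ bound)
a_6 = 1: 244/69  (> 67, stop)

145/41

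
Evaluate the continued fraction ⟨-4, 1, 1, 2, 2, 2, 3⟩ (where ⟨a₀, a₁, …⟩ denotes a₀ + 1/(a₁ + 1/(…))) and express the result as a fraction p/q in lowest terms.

-338/99

Start with 3.
2 + 1/(3/1) = 2 + 1/3 = 7/3
2 + 1/(7/3) = 2 + 3/7 = 17/7
2 + 1/(17/7) = 2 + 7/17 = 41/17
1 + 1/(41/17) = 1 + 17/41 = 58/41
1 + 1/(58/41) = 1 + 41/58 = 99/58
-4 + 1/(99/58) = -4 + 58/99 = -338/99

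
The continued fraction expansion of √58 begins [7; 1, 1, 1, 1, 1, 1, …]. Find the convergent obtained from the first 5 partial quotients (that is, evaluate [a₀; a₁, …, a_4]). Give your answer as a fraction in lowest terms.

38/5

Starting at the tail and folding back:
Start with 1.
1 + 1/(1/1) = 1 + 1/1 = 2/1
1 + 1/(2/1) = 1 + 1/2 = 3/2
1 + 1/(3/2) = 1 + 2/3 = 5/3
7 + 1/(5/3) = 7 + 3/5 = 38/5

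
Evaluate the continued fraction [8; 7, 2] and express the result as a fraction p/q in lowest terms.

122/15

a_0 = 8: 8/1
a_1 = 7: 57/7
a_2 = 2: 122/15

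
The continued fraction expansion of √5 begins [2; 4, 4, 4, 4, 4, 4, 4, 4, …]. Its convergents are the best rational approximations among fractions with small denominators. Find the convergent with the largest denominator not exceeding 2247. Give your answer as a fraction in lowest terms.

2889/1292

List convergents until the denominator exceeds the bound:
a_0 = 2: 2/1  (≤ bound)
a_1 = 4: 9/4  (≤ bound)
a_2 = 4: 38/17  (≤ bound)
a_3 = 4: 161/72  (≤ bound)
a_4 = 4: 682/305  (≤ bound)
a_5 = 4: 2889/1292  (≤ bound)
a_6 = 4: 12238/5473  (> 2247, stop)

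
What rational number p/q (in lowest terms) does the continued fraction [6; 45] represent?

Compute successive convergents:
a_0 = 6: 6/1
a_1 = 45: 271/45

271/45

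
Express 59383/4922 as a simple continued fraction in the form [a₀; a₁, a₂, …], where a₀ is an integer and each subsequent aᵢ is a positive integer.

[12; 15, 2, 3, 22, 2]

59383 ÷ 4922 → quotient 12, remainder 319
4922 ÷ 319 → quotient 15, remainder 137
319 ÷ 137 → quotient 2, remainder 45
137 ÷ 45 → quotient 3, remainder 2
45 ÷ 2 → quotient 22, remainder 1
2 ÷ 1 → quotient 2, remainder 0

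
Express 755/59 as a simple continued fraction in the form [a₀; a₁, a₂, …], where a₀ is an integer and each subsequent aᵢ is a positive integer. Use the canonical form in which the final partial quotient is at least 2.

[12; 1, 3, 1, 11]

755 = 12·59 + 47, so a_0 = 12
59 = 1·47 + 12, so a_1 = 1
47 = 3·12 + 11, so a_2 = 3
12 = 1·11 + 1, so a_3 = 1
11 = 11·1 + 0, so a_4 = 11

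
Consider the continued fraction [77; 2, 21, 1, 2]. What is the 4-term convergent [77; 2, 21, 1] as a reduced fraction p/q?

3487/45

Use the convergent recurrence hₖ = aₖ·hₖ₋₁ + hₖ₋₂ (and likewise for the denominators kₖ):
a_0 = 77: 77/1
a_1 = 2: 155/2
a_2 = 21: 3332/43
a_3 = 1: 3487/45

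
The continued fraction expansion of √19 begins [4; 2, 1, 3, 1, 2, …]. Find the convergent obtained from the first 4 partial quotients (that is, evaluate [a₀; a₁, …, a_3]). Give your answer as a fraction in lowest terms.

48/11

a_0 = 4: 4/1
a_1 = 2: 9/2
a_2 = 1: 13/3
a_3 = 3: 48/11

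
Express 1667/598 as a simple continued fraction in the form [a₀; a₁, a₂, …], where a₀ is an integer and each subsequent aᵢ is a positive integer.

⌊1667/598⌋ = 2, remainder 471
⌊598/471⌋ = 1, remainder 127
⌊471/127⌋ = 3, remainder 90
⌊127/90⌋ = 1, remainder 37
⌊90/37⌋ = 2, remainder 16
⌊37/16⌋ = 2, remainder 5
⌊16/5⌋ = 3, remainder 1
⌊5/1⌋ = 5, remainder 0

[2; 1, 3, 1, 2, 2, 3, 5]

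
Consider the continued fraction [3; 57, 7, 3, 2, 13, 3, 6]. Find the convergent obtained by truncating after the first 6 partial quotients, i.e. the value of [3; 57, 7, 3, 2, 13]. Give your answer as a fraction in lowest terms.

118102/39139

Start with 13.
2 + 1/(13/1) = 2 + 1/13 = 27/13
3 + 1/(27/13) = 3 + 13/27 = 94/27
7 + 1/(94/27) = 7 + 27/94 = 685/94
57 + 1/(685/94) = 57 + 94/685 = 39139/685
3 + 1/(39139/685) = 3 + 685/39139 = 118102/39139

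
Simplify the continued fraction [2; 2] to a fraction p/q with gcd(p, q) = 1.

a_0 = 2: 2/1
a_1 = 2: 5/2

5/2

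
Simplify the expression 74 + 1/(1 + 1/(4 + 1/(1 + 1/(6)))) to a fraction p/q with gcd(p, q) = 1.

3068/41

Compute successive convergents:
a_0 = 74: 74/1
a_1 = 1: 75/1
a_2 = 4: 374/5
a_3 = 1: 449/6
a_4 = 6: 3068/41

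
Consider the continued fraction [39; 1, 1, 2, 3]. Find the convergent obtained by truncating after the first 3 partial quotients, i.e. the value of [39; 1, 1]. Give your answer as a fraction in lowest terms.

Start with 1.
1 + 1/(1/1) = 1 + 1/1 = 2/1
39 + 1/(2/1) = 39 + 1/2 = 79/2

79/2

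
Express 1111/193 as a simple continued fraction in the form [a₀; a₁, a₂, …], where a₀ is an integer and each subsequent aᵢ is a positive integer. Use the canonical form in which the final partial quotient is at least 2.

[5; 1, 3, 9, 2, 2]

⌊1111/193⌋ = 5, remainder 146
⌊193/146⌋ = 1, remainder 47
⌊146/47⌋ = 3, remainder 5
⌊47/5⌋ = 9, remainder 2
⌊5/2⌋ = 2, remainder 1
⌊2/1⌋ = 2, remainder 0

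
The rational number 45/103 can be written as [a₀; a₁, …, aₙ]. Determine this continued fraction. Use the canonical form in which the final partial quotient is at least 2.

⌊45/103⌋ = 0, remainder 45
⌊103/45⌋ = 2, remainder 13
⌊45/13⌋ = 3, remainder 6
⌊13/6⌋ = 2, remainder 1
⌊6/1⌋ = 6, remainder 0

[0; 2, 3, 2, 6]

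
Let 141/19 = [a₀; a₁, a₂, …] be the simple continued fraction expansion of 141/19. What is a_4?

2

Repeatedly divide and take the remainder:
141 = 7·19 + 8, so a_0 = 7
19 = 2·8 + 3, so a_1 = 2
8 = 2·3 + 2, so a_2 = 2
3 = 1·2 + 1, so a_3 = 1
2 = 2·1 + 0, so a_4 = 2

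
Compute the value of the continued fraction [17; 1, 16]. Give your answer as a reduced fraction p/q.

305/17

Start with 16.
1 + 1/(16/1) = 1 + 1/16 = 17/16
17 + 1/(17/16) = 17 + 16/17 = 305/17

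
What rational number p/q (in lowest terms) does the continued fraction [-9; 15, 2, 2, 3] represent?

-2341/262

Use the convergent recurrence hₖ = aₖ·hₖ₋₁ + hₖ₋₂ (and likewise for the denominators kₖ):
a_0 = -9: -9/1
a_1 = 15: -134/15
a_2 = 2: -277/31
a_3 = 2: -688/77
a_4 = 3: -2341/262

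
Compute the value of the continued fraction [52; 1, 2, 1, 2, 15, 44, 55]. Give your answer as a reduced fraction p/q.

21605431/409754

a_0 = 52: 52/1
a_1 = 1: 53/1
a_2 = 2: 158/3
a_3 = 1: 211/4
a_4 = 2: 580/11
a_5 = 15: 8911/169
a_6 = 44: 392664/7447
a_7 = 55: 21605431/409754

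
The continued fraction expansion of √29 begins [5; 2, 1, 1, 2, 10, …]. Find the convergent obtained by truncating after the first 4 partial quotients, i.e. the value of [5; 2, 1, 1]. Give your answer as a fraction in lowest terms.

27/5

a_0 = 5: 5/1
a_1 = 2: 11/2
a_2 = 1: 16/3
a_3 = 1: 27/5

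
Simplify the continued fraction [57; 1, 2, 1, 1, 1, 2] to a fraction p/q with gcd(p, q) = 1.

Start with 2.
1 + 1/(2/1) = 1 + 1/2 = 3/2
1 + 1/(3/2) = 1 + 2/3 = 5/3
1 + 1/(5/3) = 1 + 3/5 = 8/5
2 + 1/(8/5) = 2 + 5/8 = 21/8
1 + 1/(21/8) = 1 + 8/21 = 29/21
57 + 1/(29/21) = 57 + 21/29 = 1674/29

1674/29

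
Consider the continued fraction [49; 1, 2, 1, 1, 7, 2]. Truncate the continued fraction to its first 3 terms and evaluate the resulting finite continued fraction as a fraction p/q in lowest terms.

149/3

Starting at the tail and folding back:
Start with 2.
1 + 1/(2/1) = 1 + 1/2 = 3/2
49 + 1/(3/2) = 49 + 2/3 = 149/3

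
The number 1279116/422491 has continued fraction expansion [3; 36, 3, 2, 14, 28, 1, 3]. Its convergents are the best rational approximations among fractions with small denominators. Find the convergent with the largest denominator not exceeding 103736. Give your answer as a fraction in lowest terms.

311457/102874

a_0 = 3: 3/1  (≤ bound)
a_1 = 36: 109/36  (≤ bound)
a_2 = 3: 330/109  (≤ bound)
a_3 = 2: 769/254  (≤ bound)
a_4 = 14: 11096/3665  (≤ bound)
a_5 = 28: 311457/102874  (≤ bound)
a_6 = 1: 322553/106539  (> 103736, stop)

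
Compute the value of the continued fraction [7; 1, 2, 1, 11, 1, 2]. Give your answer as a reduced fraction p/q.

a_0 = 7: 7/1
a_1 = 1: 8/1
a_2 = 2: 23/3
a_3 = 1: 31/4
a_4 = 11: 364/47
a_5 = 1: 395/51
a_6 = 2: 1154/149

1154/149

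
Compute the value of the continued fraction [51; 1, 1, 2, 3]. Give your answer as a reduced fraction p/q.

877/17

Build up convergents one term at a time:
a_0 = 51: 51/1
a_1 = 1: 52/1
a_2 = 1: 103/2
a_3 = 2: 258/5
a_4 = 3: 877/17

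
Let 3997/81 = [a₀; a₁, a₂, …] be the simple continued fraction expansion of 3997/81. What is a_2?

Apply division with remainder until the remainder is 0:
3997 ÷ 81 → quotient 49, remainder 28
81 ÷ 28 → quotient 2, remainder 25
28 ÷ 25 → quotient 1, remainder 3

1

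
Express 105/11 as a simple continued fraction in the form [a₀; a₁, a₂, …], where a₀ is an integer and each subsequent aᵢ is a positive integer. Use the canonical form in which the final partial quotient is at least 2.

[9; 1, 1, 5]

105 ÷ 11 → quotient 9, remainder 6
11 ÷ 6 → quotient 1, remainder 5
6 ÷ 5 → quotient 1, remainder 1
5 ÷ 1 → quotient 5, remainder 0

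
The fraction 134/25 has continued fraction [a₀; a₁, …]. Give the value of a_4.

Repeatedly divide and take the remainder:
134 ÷ 25 → quotient 5, remainder 9
25 ÷ 9 → quotient 2, remainder 7
9 ÷ 7 → quotient 1, remainder 2
7 ÷ 2 → quotient 3, remainder 1
2 ÷ 1 → quotient 2, remainder 0

2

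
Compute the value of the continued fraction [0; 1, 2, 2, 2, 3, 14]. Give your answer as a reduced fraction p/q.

586/829

Start with 14.
3 + 1/(14/1) = 3 + 1/14 = 43/14
2 + 1/(43/14) = 2 + 14/43 = 100/43
2 + 1/(100/43) = 2 + 43/100 = 243/100
2 + 1/(243/100) = 2 + 100/243 = 586/243
1 + 1/(586/243) = 1 + 243/586 = 829/586
0 + 1/(829/586) = 0 + 586/829 = 586/829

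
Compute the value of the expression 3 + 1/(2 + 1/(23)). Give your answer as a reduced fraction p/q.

Starting at the tail and folding back:
Start with 23.
2 + 1/(23/1) = 2 + 1/23 = 47/23
3 + 1/(47/23) = 3 + 23/47 = 164/47

164/47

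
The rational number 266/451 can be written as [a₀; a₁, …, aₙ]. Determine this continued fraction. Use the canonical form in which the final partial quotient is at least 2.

Run the Euclidean algorithm, recording each quotient:
266 = 0·451 + 266, so a_0 = 0
451 = 1·266 + 185, so a_1 = 1
266 = 1·185 + 81, so a_2 = 1
185 = 2·81 + 23, so a_3 = 2
81 = 3·23 + 12, so a_4 = 3
23 = 1·12 + 11, so a_5 = 1
12 = 1·11 + 1, so a_6 = 1
11 = 11·1 + 0, so a_7 = 11

[0; 1, 1, 2, 3, 1, 1, 11]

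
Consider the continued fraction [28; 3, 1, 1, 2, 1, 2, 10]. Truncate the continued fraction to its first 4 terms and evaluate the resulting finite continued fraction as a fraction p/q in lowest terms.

Compute successive convergents:
a_0 = 28: 28/1
a_1 = 3: 85/3
a_2 = 1: 113/4
a_3 = 1: 198/7

198/7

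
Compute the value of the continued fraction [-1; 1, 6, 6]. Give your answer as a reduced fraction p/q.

-6/43

Start with 6.
6 + 1/(6/1) = 6 + 1/6 = 37/6
1 + 1/(37/6) = 1 + 6/37 = 43/37
-1 + 1/(43/37) = -1 + 37/43 = -6/43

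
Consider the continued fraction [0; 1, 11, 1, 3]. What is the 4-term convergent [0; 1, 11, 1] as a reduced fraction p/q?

12/13

Build up convergents one term at a time:
a_0 = 0: 0/1
a_1 = 1: 1/1
a_2 = 11: 11/12
a_3 = 1: 12/13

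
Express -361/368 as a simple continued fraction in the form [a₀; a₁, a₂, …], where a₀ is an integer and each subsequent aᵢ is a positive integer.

[-1; 52, 1, 1, 3]

-361 = -1·368 + 7, so a_0 = -1
368 = 52·7 + 4, so a_1 = 52
7 = 1·4 + 3, so a_2 = 1
4 = 1·3 + 1, so a_3 = 1
3 = 3·1 + 0, so a_4 = 3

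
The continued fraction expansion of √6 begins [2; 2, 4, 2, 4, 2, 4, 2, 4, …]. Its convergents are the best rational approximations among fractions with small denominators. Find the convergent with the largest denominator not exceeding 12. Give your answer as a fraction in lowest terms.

22/9

a_0 = 2: 2/1  (≤ bound)
a_1 = 2: 5/2  (≤ bound)
a_2 = 4: 22/9  (≤ bound)
a_3 = 2: 49/20  (> 12, stop)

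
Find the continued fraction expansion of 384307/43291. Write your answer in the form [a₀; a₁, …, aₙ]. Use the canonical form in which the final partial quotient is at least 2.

384307 = 8·43291 + 37979, so a_0 = 8
43291 = 1·37979 + 5312, so a_1 = 1
37979 = 7·5312 + 795, so a_2 = 7
5312 = 6·795 + 542, so a_3 = 6
795 = 1·542 + 253, so a_4 = 1
542 = 2·253 + 36, so a_5 = 2
253 = 7·36 + 1, so a_6 = 7
36 = 36·1 + 0, so a_7 = 36

[8; 1, 7, 6, 1, 2, 7, 36]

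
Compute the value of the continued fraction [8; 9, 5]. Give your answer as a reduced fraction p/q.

Build up convergents one term at a time:
a_0 = 8: 8/1
a_1 = 9: 73/9
a_2 = 5: 373/46

373/46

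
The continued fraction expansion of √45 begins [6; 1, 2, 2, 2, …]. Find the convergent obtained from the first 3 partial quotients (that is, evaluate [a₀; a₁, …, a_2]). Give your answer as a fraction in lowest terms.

Start with 2.
1 + 1/(2/1) = 1 + 1/2 = 3/2
6 + 1/(3/2) = 6 + 2/3 = 20/3

20/3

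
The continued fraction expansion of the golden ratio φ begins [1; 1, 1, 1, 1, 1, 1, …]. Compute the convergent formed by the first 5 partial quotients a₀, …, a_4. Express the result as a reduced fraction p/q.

Use the convergent recurrence hₖ = aₖ·hₖ₋₁ + hₖ₋₂ (and likewise for the denominators kₖ):
a_0 = 1: 1/1
a_1 = 1: 2/1
a_2 = 1: 3/2
a_3 = 1: 5/3
a_4 = 1: 8/5

8/5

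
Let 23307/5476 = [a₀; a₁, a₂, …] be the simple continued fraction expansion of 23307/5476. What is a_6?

23307 = 4·5476 + 1403, so a_0 = 4
5476 = 3·1403 + 1267, so a_1 = 3
1403 = 1·1267 + 136, so a_2 = 1
1267 = 9·136 + 43, so a_3 = 9
136 = 3·43 + 7, so a_4 = 3
43 = 6·7 + 1, so a_5 = 6
7 = 7·1 + 0, so a_6 = 7

7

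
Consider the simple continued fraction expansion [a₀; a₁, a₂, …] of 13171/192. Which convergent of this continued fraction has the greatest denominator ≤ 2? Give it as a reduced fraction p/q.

137/2

a_0 = 68: 68/1  (≤ bound)
a_1 = 1: 69/1  (≤ bound)
a_2 = 1: 137/2  (≤ bound)
a_3 = 2: 343/5  (> 2, stop)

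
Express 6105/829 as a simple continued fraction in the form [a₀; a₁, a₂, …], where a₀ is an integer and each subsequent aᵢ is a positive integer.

⌊6105/829⌋ = 7, remainder 302
⌊829/302⌋ = 2, remainder 225
⌊302/225⌋ = 1, remainder 77
⌊225/77⌋ = 2, remainder 71
⌊77/71⌋ = 1, remainder 6
⌊71/6⌋ = 11, remainder 5
⌊6/5⌋ = 1, remainder 1
⌊5/1⌋ = 5, remainder 0

[7; 2, 1, 2, 1, 11, 1, 5]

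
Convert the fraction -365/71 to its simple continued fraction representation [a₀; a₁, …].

[-6; 1, 6, 10]

⌊-365/71⌋ = -6, remainder 61
⌊71/61⌋ = 1, remainder 10
⌊61/10⌋ = 6, remainder 1
⌊10/1⌋ = 10, remainder 0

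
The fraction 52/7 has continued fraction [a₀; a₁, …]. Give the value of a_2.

⌊52/7⌋ = 7, remainder 3
⌊7/3⌋ = 2, remainder 1
⌊3/1⌋ = 3, remainder 0

3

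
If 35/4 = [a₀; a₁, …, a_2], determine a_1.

35 ÷ 4 → quotient 8, remainder 3
4 ÷ 3 → quotient 1, remainder 1

1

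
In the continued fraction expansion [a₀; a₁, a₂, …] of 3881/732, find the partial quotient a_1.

3

Run the Euclidean algorithm, recording each quotient:
3881 = 5·732 + 221, so a_0 = 5
732 = 3·221 + 69, so a_1 = 3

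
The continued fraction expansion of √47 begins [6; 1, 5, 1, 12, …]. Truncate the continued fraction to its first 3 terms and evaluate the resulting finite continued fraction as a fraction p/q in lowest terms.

41/6

Start with 5.
1 + 1/(5/1) = 1 + 1/5 = 6/5
6 + 1/(6/5) = 6 + 5/6 = 41/6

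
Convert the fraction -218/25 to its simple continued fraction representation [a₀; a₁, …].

[-9; 3, 1, 1, 3]

Repeatedly divide and take the remainder:
-218 ÷ 25 → quotient -9, remainder 7
25 ÷ 7 → quotient 3, remainder 4
7 ÷ 4 → quotient 1, remainder 3
4 ÷ 3 → quotient 1, remainder 1
3 ÷ 1 → quotient 3, remainder 0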